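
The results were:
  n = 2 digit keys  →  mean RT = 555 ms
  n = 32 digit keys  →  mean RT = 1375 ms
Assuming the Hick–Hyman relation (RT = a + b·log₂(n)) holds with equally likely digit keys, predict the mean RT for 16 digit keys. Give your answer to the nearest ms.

RT is linear in log₂ n, so two points fix the line:
  b = (1375 − 555) / (log₂ 32 − log₂ 2) = 820 / (5 − 1) = 205 ms/bit
  a = 555 − 205 × 1 = 350 ms
Then RT(16) = 350 + 205 × log₂ 16 = 350 + 205 × 4 ≈ 1170.000 ms.

1170 ms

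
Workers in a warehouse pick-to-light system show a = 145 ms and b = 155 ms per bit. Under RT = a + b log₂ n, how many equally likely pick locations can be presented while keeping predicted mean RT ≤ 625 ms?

Set 145 + 155·log₂ n ≤ 625 → log₂ n ≤ (625 − 145)/155 = 3.0968.
So n ≤ 2^3.0968 = 8.555; the largest integer n is 8.

8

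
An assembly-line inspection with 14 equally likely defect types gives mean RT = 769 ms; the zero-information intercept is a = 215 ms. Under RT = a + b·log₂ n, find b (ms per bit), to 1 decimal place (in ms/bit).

14 alternatives carry log₂ 14 = 3.8074 bits; the choice cost is 769 − 215 = 554 ms, so b = 554/3.8074 = 145.508 ms/bit.

145.5 ms/bit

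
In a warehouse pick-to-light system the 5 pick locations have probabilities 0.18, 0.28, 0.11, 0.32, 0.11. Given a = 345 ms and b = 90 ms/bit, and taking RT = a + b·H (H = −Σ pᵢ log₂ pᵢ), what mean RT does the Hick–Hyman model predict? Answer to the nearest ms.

H = 0.18·log₂(1/0.18) + 0.28·log₂(1/0.28) + 0.11·log₂(1/0.11) + 0.32·log₂(1/0.32) + 0.11·log₂(1/0.11) = 2.1861 bits.
RT = 345 + 90 × 2.1861 = 541.75 ms.

542 ms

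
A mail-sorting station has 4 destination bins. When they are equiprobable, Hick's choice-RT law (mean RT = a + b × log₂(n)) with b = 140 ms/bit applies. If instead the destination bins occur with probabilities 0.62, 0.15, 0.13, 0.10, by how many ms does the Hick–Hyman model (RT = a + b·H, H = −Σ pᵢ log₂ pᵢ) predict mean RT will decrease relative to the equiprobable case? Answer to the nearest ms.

63 ms

Equiprobable entropy H₀ = log₂ 4 = 2.0000 bits.
Skewed entropy H = −Σ pᵢ log₂ pᵢ = 1.5530 bits.
ΔRT = b·(H₀ − H) = 140 × 0.4470 = 62.58 ms.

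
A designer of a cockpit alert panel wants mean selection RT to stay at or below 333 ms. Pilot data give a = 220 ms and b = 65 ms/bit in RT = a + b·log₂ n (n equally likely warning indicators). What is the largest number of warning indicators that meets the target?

3

Information budget: (333 − 220)/65 = 1.7385 bits, so n ≤ 2^1.7385 = 3.337 → at most 3.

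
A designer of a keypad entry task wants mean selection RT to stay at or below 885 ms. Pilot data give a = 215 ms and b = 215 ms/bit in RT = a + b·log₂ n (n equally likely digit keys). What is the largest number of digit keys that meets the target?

215·log₂ n ≤ 885 − 215 = 670, giving log₂ n ≤ 3.1163 and n ≤ 8.671. The largest whole number is 8.

8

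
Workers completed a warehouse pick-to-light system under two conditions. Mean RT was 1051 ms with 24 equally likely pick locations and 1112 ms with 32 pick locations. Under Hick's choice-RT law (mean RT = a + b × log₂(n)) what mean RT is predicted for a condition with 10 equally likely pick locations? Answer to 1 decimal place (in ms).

865.4 ms

RT is linear in log₂ n, so two points fix the line:
  b = (1112 − 1051) / (log₂ 32 − log₂ 24) = 61 / (5 − 4.5850) = 146.975 ms/bit
  a = 1051 − 146.975 × 4.5850 = 377.127 ms
Then RT(10) = 377.127 + 146.975 × log₂ 10 = 377.127 + 146.975 × 3.3219 ≈ 865.366 ms.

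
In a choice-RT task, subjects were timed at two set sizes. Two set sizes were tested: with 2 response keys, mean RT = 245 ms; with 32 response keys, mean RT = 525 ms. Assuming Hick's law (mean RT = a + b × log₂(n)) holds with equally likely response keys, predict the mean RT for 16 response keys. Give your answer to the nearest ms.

455 ms

Solve the two-equation system in a and b:
  b = (525 − 245) / (log₂ 32 − log₂ 2) = 280 / (5 − 1) = 70 ms/bit
  a = 245 − 70 × 1 = 175 ms
Then RT(16) = 175 + 70 × log₂ 16 = 175 + 70 × 4 ≈ 455.000 ms.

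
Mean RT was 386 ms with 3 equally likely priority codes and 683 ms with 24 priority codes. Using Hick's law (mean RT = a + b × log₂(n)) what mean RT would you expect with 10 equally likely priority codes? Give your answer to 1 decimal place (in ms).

558.0 ms

RT is linear in log₂ n, so two points fix the line:
  b = (683 − 386) / (log₂ 24 − log₂ 3) = 297 / (4.5850 − 1.5850) = 99.000 ms/bit
  a = 386 − 99.000 × 1.5850 = 229.089 ms
Then RT(10) = 229.089 + 99.000 × log₂ 10 = 229.089 + 99.000 × 3.3219 ≈ 557.960 ms.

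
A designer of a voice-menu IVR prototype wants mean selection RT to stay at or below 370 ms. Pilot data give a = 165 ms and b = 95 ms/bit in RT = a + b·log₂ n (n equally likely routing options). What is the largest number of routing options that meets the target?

Set 165 + 95·log₂ n ≤ 370 → log₂ n ≤ (370 − 165)/95 = 2.1579.
So n ≤ 2^2.1579 = 4.463; the largest integer n is 4.

4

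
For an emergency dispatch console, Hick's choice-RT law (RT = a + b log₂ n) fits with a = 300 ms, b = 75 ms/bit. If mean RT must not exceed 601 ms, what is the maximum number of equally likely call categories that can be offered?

75·log₂ n ≤ 601 − 300 = 301, giving log₂ n ≤ 4.0133 and n ≤ 16.149. The largest whole number is 16.

16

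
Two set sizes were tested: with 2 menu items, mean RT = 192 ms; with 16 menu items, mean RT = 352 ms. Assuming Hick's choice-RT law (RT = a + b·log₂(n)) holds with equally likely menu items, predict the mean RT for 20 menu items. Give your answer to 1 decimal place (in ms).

369.2 ms

Fit slope and intercept:
  b = (352 − 192) / (log₂ 16 − log₂ 2) = 160 / (4 − 1) = 53.333 ms/bit
  a = 192 − 53.333 × 1 = 138.667 ms
Then RT(20) = 138.667 + 53.333 × log₂ 20 = 138.667 + 53.333 × 4.3219 ≈ 369.169 ms.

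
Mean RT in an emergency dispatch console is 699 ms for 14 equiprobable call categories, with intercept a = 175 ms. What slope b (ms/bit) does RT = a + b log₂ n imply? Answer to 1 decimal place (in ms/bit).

137.6 ms/bit

14 alternatives carry log₂ 14 = 3.8074 bits; the choice cost is 699 − 175 = 524 ms, so b = 524/3.8074 = 137.628 ms/bit.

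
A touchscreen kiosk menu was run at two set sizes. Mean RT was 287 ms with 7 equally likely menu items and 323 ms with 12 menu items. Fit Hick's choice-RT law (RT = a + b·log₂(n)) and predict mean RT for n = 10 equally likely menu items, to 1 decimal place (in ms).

Solve the two-equation system in a and b:
  b = (323 − 287) / (log₂ 12 − log₂ 7) = 36 / (3.5850 − 2.8074) = 46.296 ms/bit
  a = 287 − 46.296 × 2.8074 = 157.031 ms
Then RT(10) = 157.031 + 46.296 × log₂ 10 = 157.031 + 46.296 × 3.3219 ≈ 310.823 ms.

310.8 ms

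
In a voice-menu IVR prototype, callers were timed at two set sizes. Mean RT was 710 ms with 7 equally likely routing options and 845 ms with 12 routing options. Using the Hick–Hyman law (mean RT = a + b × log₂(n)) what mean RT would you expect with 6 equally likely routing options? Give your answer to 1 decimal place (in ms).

671.4 ms

Solve the two-equation system in a and b:
  b = (845 − 710) / (log₂ 12 − log₂ 7) = 135 / (3.5850 − 2.8074) = 173.609 ms/bit
  a = 710 − 173.609 × 2.8074 = 222.617 ms
Then RT(6) = 222.617 + 173.609 × log₂ 6 = 222.617 + 173.609 × 2.5850 ≈ 671.391 ms.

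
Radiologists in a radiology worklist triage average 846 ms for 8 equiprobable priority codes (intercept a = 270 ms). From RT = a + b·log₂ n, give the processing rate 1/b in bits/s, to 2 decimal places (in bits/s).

b = (846 − 270)/log₂ 8 = 576/3 = 192.000 ms per bit = 0.19200 s/bit; the reciprocal is 5.208 bits/s.

5.21 bits/s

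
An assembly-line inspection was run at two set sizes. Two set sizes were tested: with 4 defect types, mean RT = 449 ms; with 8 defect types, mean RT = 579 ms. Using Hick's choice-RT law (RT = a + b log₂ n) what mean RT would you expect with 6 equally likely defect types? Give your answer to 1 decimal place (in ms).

525.0 ms

Solve the two-equation system in a and b:
  b = (579 − 449) / (log₂ 8 − log₂ 4) = 130 / (3 − 2) = 130.000 ms/bit
  a = 449 − 130.000 × 2 = 189.000 ms
Then RT(6) = 189.000 + 130.000 × log₂ 6 = 189.000 + 130.000 × 2.5850 ≈ 525.045 ms.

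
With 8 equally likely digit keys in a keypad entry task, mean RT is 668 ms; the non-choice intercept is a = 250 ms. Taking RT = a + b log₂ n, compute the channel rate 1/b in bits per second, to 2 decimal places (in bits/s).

7.18 bits/s

Choice component = 668 − 250 = 418 ms over log₂(8) = 3 bits.
b = 418 / 3 = 139.333 ms/bit, so 1/b = 7.177 bits/s.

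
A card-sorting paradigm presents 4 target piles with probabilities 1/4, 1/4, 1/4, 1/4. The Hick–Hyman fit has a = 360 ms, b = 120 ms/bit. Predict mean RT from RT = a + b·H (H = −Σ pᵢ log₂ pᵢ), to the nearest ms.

600 ms

H = −Σ pᵢ log₂ pᵢ = 0.25·2 + 0.25·2 + 0.25·2 + 0.25·2 = 2.000 bits.
RT = 360 + 120 × 2.000 = 600.00 ms.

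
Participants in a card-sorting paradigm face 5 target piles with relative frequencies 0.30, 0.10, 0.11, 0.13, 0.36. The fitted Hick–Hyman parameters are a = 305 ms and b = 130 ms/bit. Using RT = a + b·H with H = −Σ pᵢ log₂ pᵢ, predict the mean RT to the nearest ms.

580 ms

Entropy contributions −pᵢ log₂ pᵢ: 0.5211, 0.3322, 0.3503, 0.3826, 0.5306; sum H = 2.1168 bits.
RT = a + bH = 305 + 130·2.1168 = 580.19 ms.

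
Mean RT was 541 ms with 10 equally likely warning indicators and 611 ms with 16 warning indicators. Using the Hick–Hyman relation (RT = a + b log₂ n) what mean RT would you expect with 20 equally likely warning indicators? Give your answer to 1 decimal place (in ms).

644.2 ms

Fit slope and intercept:
  b = (611 − 541) / (log₂ 16 − log₂ 10) = 70 / (4 − 3.3219) = 103.234 ms/bit
  a = 541 − 103.234 × 3.3219 = 198.064 ms
Then RT(20) = 198.064 + 103.234 × log₂ 20 = 198.064 + 103.234 × 4.3219 ≈ 644.234 ms.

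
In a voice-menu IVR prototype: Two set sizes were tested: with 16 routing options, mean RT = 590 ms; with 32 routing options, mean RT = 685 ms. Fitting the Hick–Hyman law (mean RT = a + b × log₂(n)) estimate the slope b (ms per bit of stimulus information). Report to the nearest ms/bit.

95 ms/bit

The slope on a log₂ axis is (685 − 590) / (5 − 4) = 95 ms/bit.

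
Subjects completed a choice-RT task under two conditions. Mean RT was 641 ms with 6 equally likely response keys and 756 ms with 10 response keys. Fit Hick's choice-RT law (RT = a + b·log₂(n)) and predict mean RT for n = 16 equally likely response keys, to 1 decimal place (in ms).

Solve the two-equation system in a and b:
  b = (756 − 641) / (log₂ 10 − log₂ 6) = 115 / (3.3219 − 2.5850) = 156.045 ms/bit
  a = 641 − 156.045 × 2.5850 = 237.629 ms
Then RT(16) = 237.629 + 156.045 × log₂ 16 = 237.629 + 156.045 × 4 ≈ 861.810 ms.

861.8 ms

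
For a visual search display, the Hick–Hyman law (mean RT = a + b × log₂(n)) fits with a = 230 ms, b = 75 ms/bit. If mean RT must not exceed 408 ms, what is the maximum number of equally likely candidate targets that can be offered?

5

Information budget: (408 − 230)/75 = 2.3733 bits, so n ≤ 2^2.3733 = 5.181 → at most 5.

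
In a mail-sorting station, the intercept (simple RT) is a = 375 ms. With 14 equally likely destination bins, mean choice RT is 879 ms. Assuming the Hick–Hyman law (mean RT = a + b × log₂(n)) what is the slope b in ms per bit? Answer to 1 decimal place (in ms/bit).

b = (879 − 375) / log₂(14) = 504 / 3.8074 = 132.375 ms/bit.

132.4 ms/bit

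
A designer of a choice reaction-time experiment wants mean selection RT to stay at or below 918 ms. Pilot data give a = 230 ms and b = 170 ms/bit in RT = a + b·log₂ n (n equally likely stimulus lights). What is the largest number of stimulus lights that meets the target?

16

Set 230 + 170·log₂ n ≤ 918 → log₂ n ≤ (918 − 230)/170 = 4.0471.
So n ≤ 2^4.0471 = 16.531; the largest integer n is 16.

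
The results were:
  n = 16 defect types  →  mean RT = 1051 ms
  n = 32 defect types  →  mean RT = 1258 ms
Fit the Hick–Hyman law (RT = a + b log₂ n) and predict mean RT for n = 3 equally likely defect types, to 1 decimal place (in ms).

Solve the two-equation system in a and b:
  b = (1258 − 1051) / (log₂ 32 − log₂ 16) = 207 / (5 − 4) = 207.000 ms/bit
  a = 1051 − 207.000 × 4 = 223.000 ms
Then RT(3) = 223.000 + 207.000 × log₂ 3 = 223.000 + 207.000 × 1.5850 ≈ 551.087 ms.

551.1 ms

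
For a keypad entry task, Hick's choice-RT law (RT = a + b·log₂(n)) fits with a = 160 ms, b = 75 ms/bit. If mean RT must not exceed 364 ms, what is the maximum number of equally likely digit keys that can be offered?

6

Set 160 + 75·log₂ n ≤ 364 → log₂ n ≤ (364 − 160)/75 = 2.7200.
So n ≤ 2^2.7200 = 6.589; the largest integer n is 6.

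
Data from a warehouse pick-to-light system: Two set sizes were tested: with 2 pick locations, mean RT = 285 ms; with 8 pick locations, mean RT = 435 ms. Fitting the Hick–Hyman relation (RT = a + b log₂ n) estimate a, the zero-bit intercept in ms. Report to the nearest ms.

b = (RT₂ − RT₁)/(log₂ n₂ − log₂ n₁) = (435 − 285)/(3 − 1) = 75 ms/bit.
Intercept: a = 285 − 75·log₂(2) = 210.000 ms.

210 ms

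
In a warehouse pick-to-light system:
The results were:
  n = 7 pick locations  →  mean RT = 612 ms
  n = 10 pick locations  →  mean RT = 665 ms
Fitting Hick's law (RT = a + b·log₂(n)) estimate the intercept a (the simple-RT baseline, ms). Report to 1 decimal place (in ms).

322.8 ms

b = (RT₂ − RT₁)/(log₂ n₂ − log₂ n₁) = (665 − 612)/(3.3219 − 2.8074) = 102.998 ms/bit.
a = RT₁ − b·log₂ n₁ = 612 − 102.998 × 2.8074 = 322.848 ms.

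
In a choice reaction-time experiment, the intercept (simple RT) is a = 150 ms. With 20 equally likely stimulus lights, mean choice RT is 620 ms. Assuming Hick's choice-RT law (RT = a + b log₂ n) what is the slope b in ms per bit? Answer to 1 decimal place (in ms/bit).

b = (620 − 150) / log₂(20) = 470 / 4.3219 = 108.748 ms/bit.

108.7 ms/bit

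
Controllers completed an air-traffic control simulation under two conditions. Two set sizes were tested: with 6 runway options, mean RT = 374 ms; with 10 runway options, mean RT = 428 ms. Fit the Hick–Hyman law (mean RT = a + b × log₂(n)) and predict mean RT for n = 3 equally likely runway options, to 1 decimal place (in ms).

Fit slope and intercept:
  b = (428 − 374) / (log₂ 10 − log₂ 6) = 54 / (3.3219 − 2.5850) = 73.273 ms/bit
  a = 374 − 73.273 × 2.5850 = 184.591 ms
Then RT(3) = 184.591 + 73.273 × log₂ 3 = 184.591 + 73.273 × 1.5850 ≈ 300.727 ms.

300.7 ms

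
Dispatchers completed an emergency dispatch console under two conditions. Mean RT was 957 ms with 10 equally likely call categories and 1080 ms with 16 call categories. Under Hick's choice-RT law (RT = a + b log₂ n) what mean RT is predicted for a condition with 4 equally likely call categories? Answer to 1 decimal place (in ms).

Solve the two-equation system in a and b:
  b = (1080 − 957) / (log₂ 16 − log₂ 10) = 123 / (4 − 3.3219) = 181.397 ms/bit
  a = 957 − 181.397 × 3.3219 = 354.413 ms
Then RT(4) = 354.413 + 181.397 × log₂ 4 = 354.413 + 181.397 × 2 ≈ 717.207 ms.

717.2 ms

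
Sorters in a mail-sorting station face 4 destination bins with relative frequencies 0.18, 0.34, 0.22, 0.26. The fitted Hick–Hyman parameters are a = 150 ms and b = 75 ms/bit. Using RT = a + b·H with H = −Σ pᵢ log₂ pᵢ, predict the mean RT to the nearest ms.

Entropy contributions −pᵢ log₂ pᵢ: 0.4453, 0.5292, 0.4806, 0.5053; sum H = 1.9603 bits.
RT = a + bH = 150 + 75·1.9603 = 297.03 ms.

297 ms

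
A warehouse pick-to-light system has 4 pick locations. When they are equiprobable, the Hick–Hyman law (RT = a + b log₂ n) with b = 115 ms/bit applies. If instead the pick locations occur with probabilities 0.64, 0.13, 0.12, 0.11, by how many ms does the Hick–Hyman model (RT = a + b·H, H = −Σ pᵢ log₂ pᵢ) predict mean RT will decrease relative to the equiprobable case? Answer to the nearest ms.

56 ms

Equiprobable entropy H₀ = log₂ 4 = 2.0000 bits.
Skewed entropy H = −Σ pᵢ log₂ pᵢ = 1.5121 bits.
ΔRT = b·(H₀ − H) = 115 × 0.4879 = 56.11 ms.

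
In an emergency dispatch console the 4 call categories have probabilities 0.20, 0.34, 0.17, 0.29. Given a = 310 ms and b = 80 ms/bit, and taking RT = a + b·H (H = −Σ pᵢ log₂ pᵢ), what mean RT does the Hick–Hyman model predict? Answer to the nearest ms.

466 ms

Entropy contributions −pᵢ log₂ pᵢ: 0.4644, 0.5292, 0.4346, 0.5179; sum H = 1.9461 bits.
RT = a + bH = 310 + 80·1.9461 = 465.68 ms.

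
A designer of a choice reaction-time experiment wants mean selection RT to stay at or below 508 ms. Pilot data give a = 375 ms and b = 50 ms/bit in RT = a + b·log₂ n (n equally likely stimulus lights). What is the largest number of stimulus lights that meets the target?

50·log₂ n ≤ 508 − 375 = 133, giving log₂ n ≤ 2.6600 and n ≤ 6.320. The largest whole number is 6.

6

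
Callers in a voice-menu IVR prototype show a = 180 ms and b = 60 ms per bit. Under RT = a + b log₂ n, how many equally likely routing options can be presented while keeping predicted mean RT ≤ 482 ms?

60·log₂ n ≤ 482 − 180 = 302, giving log₂ n ≤ 5.0333 and n ≤ 32.748. The largest whole number is 32.

32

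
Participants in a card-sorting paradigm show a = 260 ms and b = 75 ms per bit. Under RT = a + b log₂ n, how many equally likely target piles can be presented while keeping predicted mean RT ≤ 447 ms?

5

Information budget: (447 − 260)/75 = 2.4933 bits, so n ≤ 2^2.4933 = 5.631 → at most 5.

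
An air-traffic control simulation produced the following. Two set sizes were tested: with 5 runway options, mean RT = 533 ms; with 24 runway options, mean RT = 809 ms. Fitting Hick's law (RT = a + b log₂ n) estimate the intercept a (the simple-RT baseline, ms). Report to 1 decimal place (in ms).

249.8 ms

b = (RT₂ − RT₁)/(log₂ n₂ − log₂ n₁) = (809 − 533)/(4.5850 − 2.3219) = 121.960 ms/bit.
Intercept: a = 533 − 121.960·log₂(5) = 249.817 ms.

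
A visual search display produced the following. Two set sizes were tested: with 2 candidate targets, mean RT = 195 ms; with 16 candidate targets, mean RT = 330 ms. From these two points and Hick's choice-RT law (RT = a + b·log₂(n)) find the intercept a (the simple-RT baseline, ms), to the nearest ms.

b = (RT₂ − RT₁)/(log₂ n₂ − log₂ n₁) = (330 − 195)/(4 − 1) = 45 ms/bit.
a = RT₁ − b·log₂ n₁ = 195 − 45 × 1 = 150.000 ms.

150 ms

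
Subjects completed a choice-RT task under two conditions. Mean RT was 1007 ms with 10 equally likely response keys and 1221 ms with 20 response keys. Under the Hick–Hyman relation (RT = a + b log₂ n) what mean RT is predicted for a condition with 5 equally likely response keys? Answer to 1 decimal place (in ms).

Fit slope and intercept:
  b = (1221 − 1007) / (log₂ 20 − log₂ 10) = 214 / (4.3219 − 3.3219) = 214.000 ms/bit
  a = 1007 − 214.000 × 3.3219 = 296.107 ms
Then RT(5) = 296.107 + 214.000 × log₂ 5 = 296.107 + 214.000 × 2.3219 ≈ 793.000 ms.

793.0 ms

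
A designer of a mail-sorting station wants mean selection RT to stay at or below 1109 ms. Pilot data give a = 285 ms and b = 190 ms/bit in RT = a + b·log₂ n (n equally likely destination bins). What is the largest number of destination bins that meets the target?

20

Set 285 + 190·log₂ n ≤ 1109 → log₂ n ≤ (1109 − 285)/190 = 4.3368.
So n ≤ 2^4.3368 = 20.208; the largest integer n is 20.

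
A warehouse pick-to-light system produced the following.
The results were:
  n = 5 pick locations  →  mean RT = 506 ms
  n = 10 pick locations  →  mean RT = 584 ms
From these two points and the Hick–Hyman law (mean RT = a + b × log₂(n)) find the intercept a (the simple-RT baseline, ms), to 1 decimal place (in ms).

Slope: b = (584 − 506) / (log₂ 10 − log₂ 5) = 78/1.0000 = 78.000 ms/bit.
a = RT₁ − b·log₂ n₁ = 506 − 78.000 × 2.3219 = 324.890 ms.

324.9 ms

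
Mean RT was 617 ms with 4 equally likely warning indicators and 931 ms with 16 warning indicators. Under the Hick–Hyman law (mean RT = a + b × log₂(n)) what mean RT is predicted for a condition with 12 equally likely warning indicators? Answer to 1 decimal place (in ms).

With log₂ n on the abscissa the relation is linear; from the two conditions:
  b = (931 − 617) / (log₂ 16 − log₂ 4) = 314 / (4 − 2) = 157.000 ms/bit
  a = 617 − 157.000 × 2 = 303.000 ms
Then RT(12) = 303.000 + 157.000 × log₂ 12 = 303.000 + 157.000 × 3.5850 ≈ 865.839 ms.

865.8 ms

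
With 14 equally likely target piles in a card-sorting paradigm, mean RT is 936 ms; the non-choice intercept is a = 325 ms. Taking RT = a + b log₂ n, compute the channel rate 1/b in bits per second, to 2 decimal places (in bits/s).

b = (936 − 325)/log₂ 14 = 611/3.8074 = 160.479 ms per bit = 0.16048 s/bit; the reciprocal is 6.231 bits/s.

6.23 bits/s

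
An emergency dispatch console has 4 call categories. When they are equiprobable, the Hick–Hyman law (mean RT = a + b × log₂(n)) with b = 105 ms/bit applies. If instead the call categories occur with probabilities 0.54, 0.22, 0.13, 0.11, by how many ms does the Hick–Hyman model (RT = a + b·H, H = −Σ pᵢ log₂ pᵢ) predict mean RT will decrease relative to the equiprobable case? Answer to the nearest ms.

32 ms

Equiprobable entropy H₀ = log₂ 4 = 2.0000 bits.
Skewed entropy H = −Σ pᵢ log₂ pᵢ = 1.6935 bits.
ΔRT = b·(H₀ − H) = 105 × 0.3065 = 32.18 ms.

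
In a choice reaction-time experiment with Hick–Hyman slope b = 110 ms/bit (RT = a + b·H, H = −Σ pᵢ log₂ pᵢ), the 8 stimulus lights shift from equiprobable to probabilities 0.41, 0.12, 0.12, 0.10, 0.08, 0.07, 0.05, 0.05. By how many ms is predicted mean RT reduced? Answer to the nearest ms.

Equiprobable entropy H₀ = log₂ 8 = 3.0000 bits.
Skewed entropy H = −Σ pᵢ log₂ pᵢ = 2.5860 bits.
ΔRT = b·(H₀ − H) = 110 × 0.4140 = 45.54 ms.

46 ms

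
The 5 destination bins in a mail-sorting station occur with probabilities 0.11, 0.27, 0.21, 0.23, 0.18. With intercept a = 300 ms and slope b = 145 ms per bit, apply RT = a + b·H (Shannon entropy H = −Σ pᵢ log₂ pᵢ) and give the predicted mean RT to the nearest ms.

Entropy contributions −pᵢ log₂ pᵢ: 0.3503, 0.5100, 0.4728, 0.4877, 0.4453; sum H = 2.2661 bits.
RT = a + bH = 300 + 145·2.2661 = 628.59 ms.

629 ms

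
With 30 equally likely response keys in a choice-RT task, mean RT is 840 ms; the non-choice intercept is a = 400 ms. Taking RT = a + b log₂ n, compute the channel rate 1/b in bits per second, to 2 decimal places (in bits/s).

11.15 bits/s

Choice component = 840 − 400 = 440 ms over log₂(30) = 4.9069 bits.
b = 440 / 4.9069 = 89.670 ms/bit, so 1/b = 11.152 bits/s.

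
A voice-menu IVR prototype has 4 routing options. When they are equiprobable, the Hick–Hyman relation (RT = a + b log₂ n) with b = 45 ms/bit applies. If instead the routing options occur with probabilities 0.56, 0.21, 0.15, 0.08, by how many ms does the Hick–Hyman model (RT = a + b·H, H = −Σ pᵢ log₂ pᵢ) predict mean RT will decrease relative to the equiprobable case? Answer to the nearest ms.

16 ms

The RT saving is b·ΔH. Equiprobable H₀ = log₂(4) = 2.0000 bits; with the given probabilities H = 1.6433 bits.
b·(H₀ − H) = 45 × (2.0000 − 1.6433) = 16.05 ms.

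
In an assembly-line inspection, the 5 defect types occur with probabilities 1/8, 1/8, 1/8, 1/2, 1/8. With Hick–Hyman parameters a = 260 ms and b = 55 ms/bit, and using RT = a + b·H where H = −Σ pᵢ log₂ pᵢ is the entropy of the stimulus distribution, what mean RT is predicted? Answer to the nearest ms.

370 ms

Each term −pᵢ log₂ pᵢ: 0.125·3 + 0.125·3 + 0.125·3 + 0.5·1 + 0.125·3; summed, H = 2.000 bits.
Mean RT = a + bH = 260 + 55·2.000 = 370.00 ms.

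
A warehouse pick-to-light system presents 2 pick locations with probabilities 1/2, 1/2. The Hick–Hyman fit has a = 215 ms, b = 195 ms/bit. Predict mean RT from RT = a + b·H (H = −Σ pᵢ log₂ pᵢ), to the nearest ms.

410 ms

H = −Σ pᵢ log₂ pᵢ = 0.5·1 + 0.5·1 = 1.000 bits.
RT = 215 + 195 × 1.000 = 410.00 ms.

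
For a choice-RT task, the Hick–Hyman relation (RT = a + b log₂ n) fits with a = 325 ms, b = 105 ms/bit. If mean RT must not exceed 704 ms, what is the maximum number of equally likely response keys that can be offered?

12

105·log₂ n ≤ 704 − 325 = 379, giving log₂ n ≤ 3.6095 and n ≤ 12.206. The largest whole number is 12.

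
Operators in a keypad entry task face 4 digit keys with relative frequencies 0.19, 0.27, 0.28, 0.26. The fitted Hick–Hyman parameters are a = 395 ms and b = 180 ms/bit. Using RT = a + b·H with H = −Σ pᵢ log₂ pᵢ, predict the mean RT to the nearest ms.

752 ms

Entropy contributions −pᵢ log₂ pᵢ: 0.4552, 0.5100, 0.5142, 0.5053; sum H = 1.9848 bits.
RT = a + bH = 395 + 180·1.9848 = 752.26 ms.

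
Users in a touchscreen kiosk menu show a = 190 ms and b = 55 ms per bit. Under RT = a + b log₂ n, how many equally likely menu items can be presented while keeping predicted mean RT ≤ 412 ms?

55·log₂ n ≤ 412 − 190 = 222, giving log₂ n ≤ 4.0364 and n ≤ 16.408. The largest whole number is 16.

16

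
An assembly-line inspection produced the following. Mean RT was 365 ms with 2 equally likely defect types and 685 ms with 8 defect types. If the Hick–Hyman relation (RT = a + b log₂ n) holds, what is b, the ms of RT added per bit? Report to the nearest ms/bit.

160 ms/bit

The slope on a log₂ axis is (685 − 365) / (3 − 1) = 160 ms/bit.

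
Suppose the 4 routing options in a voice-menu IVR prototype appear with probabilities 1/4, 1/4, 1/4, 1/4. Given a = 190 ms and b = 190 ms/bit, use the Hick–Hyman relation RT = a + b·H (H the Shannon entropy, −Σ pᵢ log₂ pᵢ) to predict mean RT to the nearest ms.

570 ms

H = −Σ pᵢ log₂ pᵢ = 0.25·2 + 0.25·2 + 0.25·2 + 0.25·2 = 2.000 bits.
RT = 190 + 190 × 2.000 = 570.00 ms.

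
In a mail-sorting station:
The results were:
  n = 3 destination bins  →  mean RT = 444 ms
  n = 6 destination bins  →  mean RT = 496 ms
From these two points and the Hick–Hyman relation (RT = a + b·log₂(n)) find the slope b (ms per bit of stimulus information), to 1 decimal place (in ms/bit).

b = (RT₂ − RT₁)/(log₂ n₂ − log₂ n₁) = (496 − 444)/(2.5850 − 1.5850) = 52.000 ms/bit.

52.0 ms/bit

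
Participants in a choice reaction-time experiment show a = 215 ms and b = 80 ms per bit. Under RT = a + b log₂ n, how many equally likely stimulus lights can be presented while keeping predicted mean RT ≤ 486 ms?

80·log₂ n ≤ 486 − 215 = 271, giving log₂ n ≤ 3.3875 and n ≤ 10.465. The largest whole number is 10.

10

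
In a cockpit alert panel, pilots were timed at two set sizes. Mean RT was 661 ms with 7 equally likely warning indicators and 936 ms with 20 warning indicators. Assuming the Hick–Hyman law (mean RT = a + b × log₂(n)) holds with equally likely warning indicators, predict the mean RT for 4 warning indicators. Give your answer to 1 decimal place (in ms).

RT is linear in log₂ n, so two points fix the line:
  b = (936 − 661) / (log₂ 20 − log₂ 7) = 275 / (4.3219 − 2.8074) = 181.569 ms/bit
  a = 661 − 181.569 × 2.8074 = 151.271 ms
Then RT(4) = 151.271 + 181.569 × log₂ 4 = 151.271 + 181.569 × 2 ≈ 514.409 ms.

514.4 ms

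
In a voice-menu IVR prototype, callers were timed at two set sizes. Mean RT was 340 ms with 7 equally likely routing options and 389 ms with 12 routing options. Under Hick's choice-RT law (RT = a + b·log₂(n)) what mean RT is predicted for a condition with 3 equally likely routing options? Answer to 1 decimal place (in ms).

With log₂ n on the abscissa the relation is linear; from the two conditions:
  b = (389 − 340) / (log₂ 12 − log₂ 7) = 49 / (3.5850 − 2.8074) = 63.014 ms/bit
  a = 340 − 63.014 × 2.8074 = 163.098 ms
Then RT(3) = 163.098 + 63.014 × log₂ 3 = 163.098 + 63.014 × 1.5850 ≈ 262.972 ms.

263.0 ms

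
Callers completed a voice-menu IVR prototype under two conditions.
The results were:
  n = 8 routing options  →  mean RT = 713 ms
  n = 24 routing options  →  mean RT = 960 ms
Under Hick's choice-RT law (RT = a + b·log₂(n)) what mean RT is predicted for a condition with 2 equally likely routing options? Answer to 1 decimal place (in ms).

Solve the two-equation system in a and b:
  b = (960 − 713) / (log₂ 24 − log₂ 8) = 247 / (4.5850 − 3) = 155.840 ms/bit
  a = 713 − 155.840 × 3 = 245.481 ms
Then RT(2) = 245.481 + 155.840 × log₂ 2 = 245.481 + 155.840 × 1 ≈ 401.321 ms.

401.3 ms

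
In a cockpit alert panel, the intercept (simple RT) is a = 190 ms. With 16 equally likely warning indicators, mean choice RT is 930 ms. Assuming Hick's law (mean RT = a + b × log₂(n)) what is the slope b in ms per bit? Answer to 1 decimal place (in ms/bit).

185.0 ms/bit

log₂(16) = 4 bits.
b = (RT − a)/log₂ n = (930 − 190) / 4 = 185.000 ms/bit.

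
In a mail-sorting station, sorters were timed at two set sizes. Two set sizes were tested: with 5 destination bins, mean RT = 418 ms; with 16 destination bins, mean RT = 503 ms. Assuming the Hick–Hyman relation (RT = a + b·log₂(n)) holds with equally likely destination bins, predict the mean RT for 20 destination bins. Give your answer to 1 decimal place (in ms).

Solve the two-equation system in a and b:
  b = (503 − 418) / (log₂ 16 − log₂ 5) = 85 / (4 − 2.3219) = 50.653 ms/bit
  a = 418 − 50.653 × 2.3219 = 300.387 ms
Then RT(20) = 300.387 + 50.653 × log₂ 20 = 300.387 + 50.653 × 4.3219 ≈ 519.307 ms.

519.3 ms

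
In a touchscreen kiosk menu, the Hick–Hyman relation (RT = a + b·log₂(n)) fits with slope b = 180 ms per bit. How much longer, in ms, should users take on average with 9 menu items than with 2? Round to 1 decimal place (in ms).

The intercept a cancels: ΔRT = b·(log₂ n₂ − log₂ n₁) = b·log₂(n₂/n₁).
log₂(9) − log₂(2) = 3.1699 − 1 = 2.1699.
ΔRT = 180 × 2.1699 = 390.587 ms.

390.6 ms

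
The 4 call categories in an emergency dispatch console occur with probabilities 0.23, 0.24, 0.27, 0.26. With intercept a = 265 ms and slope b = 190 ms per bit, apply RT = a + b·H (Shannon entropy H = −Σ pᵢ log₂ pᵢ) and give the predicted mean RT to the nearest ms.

644 ms

Entropy contributions −pᵢ log₂ pᵢ: 0.4877, 0.4941, 0.5100, 0.5053; sum H = 1.9971 bits.
RT = a + bH = 265 + 190·1.9971 = 644.45 ms.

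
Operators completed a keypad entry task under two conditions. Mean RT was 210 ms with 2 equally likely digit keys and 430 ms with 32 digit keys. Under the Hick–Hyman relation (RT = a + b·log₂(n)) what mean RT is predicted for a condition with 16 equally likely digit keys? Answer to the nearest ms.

375 ms

RT is linear in log₂ n, so two points fix the line:
  b = (430 − 210) / (log₂ 32 − log₂ 2) = 220 / (5 − 1) = 55 ms/bit
  a = 210 − 55 × 1 = 155 ms
Then RT(16) = 155 + 55 × log₂ 16 = 155 + 55 × 4 ≈ 375.000 ms.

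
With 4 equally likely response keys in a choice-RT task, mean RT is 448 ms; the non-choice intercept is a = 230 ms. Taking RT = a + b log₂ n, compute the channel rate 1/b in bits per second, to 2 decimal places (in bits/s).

b = (448 − 230)/log₂ 4 = 218/2 = 109.000 ms per bit = 0.10900 s/bit; the reciprocal is 9.174 bits/s.

9.17 bits/s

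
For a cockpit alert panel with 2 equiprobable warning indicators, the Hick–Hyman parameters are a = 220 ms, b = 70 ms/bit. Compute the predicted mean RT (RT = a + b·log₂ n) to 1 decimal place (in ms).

290.0 ms

log₂(2) = 1 bits, so RT = 220 + 70 × 1 ≈ 290.000 ms.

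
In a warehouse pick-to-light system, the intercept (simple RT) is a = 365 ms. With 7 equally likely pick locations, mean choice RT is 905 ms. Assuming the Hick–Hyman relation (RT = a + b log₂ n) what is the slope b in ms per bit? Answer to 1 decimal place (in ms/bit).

log₂(7) = 2.8074 bits.
b = (RT − a)/log₂ n = (905 − 365) / 2.8074 = 192.352 ms/bit.

192.4 ms/bit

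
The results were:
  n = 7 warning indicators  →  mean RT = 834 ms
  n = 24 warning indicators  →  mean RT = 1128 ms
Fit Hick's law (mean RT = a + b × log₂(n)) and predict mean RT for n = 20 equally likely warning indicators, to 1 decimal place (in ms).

1084.5 ms

Fit slope and intercept:
  b = (1128 − 834) / (log₂ 24 − log₂ 7) = 294 / (4.5850 − 2.8074) = 165.391 ms/bit
  a = 834 − 165.391 × 2.8074 = 369.689 ms
Then RT(20) = 369.689 + 165.391 × log₂ 20 = 369.689 + 165.391 × 4.3219 ≈ 1084.497 ms.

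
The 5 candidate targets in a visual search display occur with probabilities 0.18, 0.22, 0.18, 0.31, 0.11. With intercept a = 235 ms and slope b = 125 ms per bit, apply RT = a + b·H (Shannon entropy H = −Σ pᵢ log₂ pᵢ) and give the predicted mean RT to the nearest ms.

516 ms

Entropy contributions −pᵢ log₂ pᵢ: 0.4453, 0.4806, 0.4453, 0.5238, 0.3503; sum H = 2.2453 bits.
RT = a + bH = 235 + 125·2.2453 = 515.66 ms.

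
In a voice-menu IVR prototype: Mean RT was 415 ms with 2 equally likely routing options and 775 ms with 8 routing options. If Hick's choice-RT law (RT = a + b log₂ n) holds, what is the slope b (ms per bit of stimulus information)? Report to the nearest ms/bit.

The slope on a log₂ axis is (775 − 415) / (3 − 1) = 180 ms/bit.

180 ms/bit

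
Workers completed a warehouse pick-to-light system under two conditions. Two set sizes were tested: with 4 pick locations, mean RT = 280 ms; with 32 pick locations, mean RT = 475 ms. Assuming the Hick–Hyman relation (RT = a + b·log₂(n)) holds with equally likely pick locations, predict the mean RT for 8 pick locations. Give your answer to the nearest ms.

345 ms

Fit slope and intercept:
  b = (475 − 280) / (log₂ 32 − log₂ 4) = 195 / (5 − 2) = 65 ms/bit
  a = 280 − 65 × 2 = 150 ms
Then RT(8) = 150 + 65 × log₂ 8 = 150 + 65 × 3 ≈ 345.000 ms.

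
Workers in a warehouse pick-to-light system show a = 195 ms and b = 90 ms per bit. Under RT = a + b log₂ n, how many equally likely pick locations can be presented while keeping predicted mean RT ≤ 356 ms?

3

Set 195 + 90·log₂ n ≤ 356 → log₂ n ≤ (356 − 195)/90 = 1.7889.
So n ≤ 2^1.7889 = 3.455; the largest integer n is 3.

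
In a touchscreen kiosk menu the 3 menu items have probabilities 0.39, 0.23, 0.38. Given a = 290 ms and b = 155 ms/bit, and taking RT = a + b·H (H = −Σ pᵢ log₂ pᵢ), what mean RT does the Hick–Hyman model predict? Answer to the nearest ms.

H = 0.39·log₂(1/0.39) + 0.23·log₂(1/0.23) + 0.38·log₂(1/0.38) = 1.5479 bits.
RT = 290 + 155 × 1.5479 = 529.93 ms.

530 ms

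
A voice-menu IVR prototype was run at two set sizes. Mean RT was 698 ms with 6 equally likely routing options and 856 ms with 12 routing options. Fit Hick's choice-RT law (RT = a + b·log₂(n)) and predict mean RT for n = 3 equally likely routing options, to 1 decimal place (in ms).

With log₂ n on the abscissa the relation is linear; from the two conditions:
  b = (856 − 698) / (log₂ 12 − log₂ 6) = 158 / (3.5850 − 2.5850) = 158.000 ms/bit
  a = 698 − 158.000 × 2.5850 = 289.576 ms
Then RT(3) = 289.576 + 158.000 × log₂ 3 = 289.576 + 158.000 × 1.5850 ≈ 540.000 ms.

540.0 ms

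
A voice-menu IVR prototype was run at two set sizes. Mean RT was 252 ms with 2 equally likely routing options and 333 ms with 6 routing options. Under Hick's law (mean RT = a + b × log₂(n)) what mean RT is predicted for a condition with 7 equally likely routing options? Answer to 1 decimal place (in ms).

344.4 ms

With log₂ n on the abscissa the relation is linear; from the two conditions:
  b = (333 − 252) / (log₂ 6 − log₂ 2) = 81 / (2.5850 − 1) = 51.105 ms/bit
  a = 252 − 51.105 × 1 = 200.895 ms
Then RT(7) = 200.895 + 51.105 × log₂ 7 = 200.895 + 51.105 × 2.8074 ≈ 344.365 ms.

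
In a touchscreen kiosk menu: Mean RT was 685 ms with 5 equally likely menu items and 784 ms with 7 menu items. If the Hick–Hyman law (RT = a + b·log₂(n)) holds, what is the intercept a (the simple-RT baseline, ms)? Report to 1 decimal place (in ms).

Slope: b = (784 − 685) / (log₂ 7 − log₂ 5) = 99/0.4854 = 203.944 ms/bit.
Intercept: a = 685 − 203.944·log₂(5) = 211.456 ms.

211.5 ms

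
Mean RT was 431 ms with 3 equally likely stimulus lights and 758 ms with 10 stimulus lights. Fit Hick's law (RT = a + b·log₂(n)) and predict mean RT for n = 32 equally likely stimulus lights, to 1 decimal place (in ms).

Fit slope and intercept:
  b = (758 − 431) / (log₂ 10 − log₂ 3) = 327 / (3.3219 − 1.5850) = 188.259 ms/bit
  a = 431 − 188.259 × 1.5850 = 132.616 ms
Then RT(32) = 132.616 + 188.259 × log₂ 32 = 132.616 + 188.259 × 5 ≈ 1073.913 ms.

1073.9 ms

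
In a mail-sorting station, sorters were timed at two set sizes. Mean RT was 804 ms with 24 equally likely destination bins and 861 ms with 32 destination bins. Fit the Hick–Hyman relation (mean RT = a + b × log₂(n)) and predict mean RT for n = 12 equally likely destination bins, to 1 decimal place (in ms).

666.7 ms

Solve the two-equation system in a and b:
  b = (861 − 804) / (log₂ 32 − log₂ 24) = 57 / (5 − 4.5850) = 137.337 ms/bit
  a = 804 − 137.337 × 4.5850 = 174.315 ms
Then RT(12) = 174.315 + 137.337 × log₂ 12 = 174.315 + 137.337 × 3.5850 ≈ 666.663 ms.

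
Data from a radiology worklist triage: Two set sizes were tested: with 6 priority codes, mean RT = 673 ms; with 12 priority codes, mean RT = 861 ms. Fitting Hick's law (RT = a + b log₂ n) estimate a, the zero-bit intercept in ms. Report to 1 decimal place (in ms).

187.0 ms

The slope on a log₂ axis is (861 − 673) / (3.5850 − 2.5850) = 188.000 ms/bit.
a = RT₁ − b·log₂ n₁ = 673 − 188.000 × 2.5850 = 187.027 ms.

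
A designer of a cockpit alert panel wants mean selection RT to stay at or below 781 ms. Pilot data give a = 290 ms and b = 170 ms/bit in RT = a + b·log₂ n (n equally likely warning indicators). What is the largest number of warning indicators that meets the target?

7

Information budget: (781 − 290)/170 = 2.8882 bits, so n ≤ 2^2.8882 = 7.404 → at most 7.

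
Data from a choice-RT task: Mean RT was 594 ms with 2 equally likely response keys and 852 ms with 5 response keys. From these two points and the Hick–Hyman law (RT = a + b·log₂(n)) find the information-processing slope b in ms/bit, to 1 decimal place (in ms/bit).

The slope on a log₂ axis is (852 − 594) / (2.3219 − 1) = 195.169 ms/bit.

195.2 ms/bit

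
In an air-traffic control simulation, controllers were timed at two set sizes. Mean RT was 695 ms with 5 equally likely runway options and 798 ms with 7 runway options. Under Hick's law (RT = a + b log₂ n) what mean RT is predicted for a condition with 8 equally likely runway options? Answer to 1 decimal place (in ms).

Fit slope and intercept:
  b = (798 − 695) / (log₂ 7 − log₂ 5) = 103 / (2.8074 − 2.3219) = 212.184 ms/bit
  a = 695 − 212.184 × 2.3219 = 202.323 ms
Then RT(8) = 202.323 + 212.184 × log₂ 8 = 202.323 + 212.184 × 3 ≈ 838.876 ms.

838.9 ms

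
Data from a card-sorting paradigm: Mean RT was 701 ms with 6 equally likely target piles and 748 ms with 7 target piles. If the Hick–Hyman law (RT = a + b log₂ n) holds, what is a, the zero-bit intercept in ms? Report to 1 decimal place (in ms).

b = (RT₂ − RT₁)/(log₂ n₂ − log₂ n₁) = (748 − 701)/(2.8074 − 2.5850) = 211.338 ms/bit.
Intercept: a = 701 − 211.338·log₂(6) = 154.699 ms.

154.7 ms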